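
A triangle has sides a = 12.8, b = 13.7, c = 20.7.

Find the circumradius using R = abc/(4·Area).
First find the area with Heron's formula.
s = (12.8 + 13.7 + 20.7)/2 = 23.6
Area = √(s(s−a)(s−b)(s−c)) = √(23.6·10.8·9.9·2.9) ≈ √7317.6 ≈ 85.543
abc = 12.8·13.7·20.7 = 3629.952
R = abc/(4·Area) ≈ 3629.952/(4·85.543) = 3629.952/342.172 ≈ 10.6086

R = 10.61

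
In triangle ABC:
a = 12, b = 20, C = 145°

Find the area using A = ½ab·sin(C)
A = ½·a·b·sin(C) = ½·12·20·sin(145°)
sin(145°) ≈ 0.573576
A ≈ ½·240·0.573576 = 120·0.573576 ≈ 68.8292

Area = 68.83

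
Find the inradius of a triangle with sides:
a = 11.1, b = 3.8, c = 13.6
r = Area/s where s is the semi-perimeter.
s = (11.1 + 3.8 + 13.6)/2 = 28.5/2 = 14.25
Area = √(s(s−a)(s−b)(s−c)) = √(14.25·3.15·10.45·0.65) ≈ √304.898 ≈ 17.4613
r ≈ 17.4613/14.25 ≈ 1.22536

r = 1.225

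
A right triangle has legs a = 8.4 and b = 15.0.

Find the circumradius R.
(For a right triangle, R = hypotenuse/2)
Hypotenuse c = √(a² + b²) = √(70.56 + 225) = √295.56 ≈ 17.1919
R = c/2 ≈ 17.1919/2 ≈ 8.59593

R = 8.596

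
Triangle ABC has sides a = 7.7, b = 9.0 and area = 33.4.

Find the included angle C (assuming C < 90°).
Area = ½·a·b·sin(C)  ⇒  sin(C) = 2·Area/(a·b) = 2·33.4/(7.7·9.0) = 66.8/69.3 ≈ 0.963925
C = arcsin(0.963925) ≈ 74.5633° (taking the acute solution since C < 90°)

C = 74.56°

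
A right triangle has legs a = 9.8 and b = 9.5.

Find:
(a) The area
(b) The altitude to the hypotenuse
(a) The legs are perpendicular, so Area = ½·a·b = ½·9.8·9.5 = ½·93.1 = 46.55
(b) Hypotenuse c = √(a² + b²) = √(96.04 + 90.25) = √186.29 ≈ 13.6488
    Area = ½·c·h_c  ⇒  h_c = 2·Area/c = 93.1/13.6488 ≈ 6.82111

Area = 46.55, h_c = 6.821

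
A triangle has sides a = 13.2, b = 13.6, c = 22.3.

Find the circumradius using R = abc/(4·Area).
First find the area with Heron's formula.
s = (13.2 + 13.6 + 22.3)/2 = 24.55
Area = √(s(s−a)(s−b)(s−c)) = √(24.55·11.35·10.95·2.25) ≈ √6865.05 ≈ 82.8556
abc = 13.2·13.6·22.3 = 4003.296
R = abc/(4·Area) ≈ 4003.296/(4·82.8556) = 4003.296/331.422 ≈ 12.0791

R = 12.08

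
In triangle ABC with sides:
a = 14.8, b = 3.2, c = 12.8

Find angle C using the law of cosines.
c² = a² + b² − 2ab·cos(C)  ⇒  cos(C) = (a² + b² − c²)/(2ab)
cos(C) = (14.8² + 3.2² − 12.8²)/(2·14.8·3.2) = (219.04 + 10.24 − 163.84)/94.72 = 65.44/94.72 ≈ 0.690878
C = arccos(0.690878) ≈ 46.3003°

C = 46.3°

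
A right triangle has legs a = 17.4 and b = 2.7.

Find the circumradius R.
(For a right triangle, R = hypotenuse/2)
Hypotenuse c = √(a² + b²) = √(302.76 + 7.29) = √310.05 ≈ 17.6082
R = c/2 ≈ 17.6082/2 ≈ 8.80412

R = 8.804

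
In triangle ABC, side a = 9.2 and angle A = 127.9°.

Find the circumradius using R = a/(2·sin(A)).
R = a/(2·sin(A)) = 9.2/(2·sin(127.9°))
sin(127.9°) ≈ 0.789084
R ≈ 9.2/(2·0.789084) = 9.2/1.57817 ≈ 5.82954

R = 5.83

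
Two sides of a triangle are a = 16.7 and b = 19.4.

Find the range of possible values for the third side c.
Triangle inequality: |a − b| < c < a + b
|a − b| = |16.7 − 19.4| = 2.7
a + b = 16.7 + 19.4 = 36.1

2.7 < c < 36.1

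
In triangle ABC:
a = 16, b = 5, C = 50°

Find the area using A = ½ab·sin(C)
A = ½·a·b·sin(C) = ½·16·5·sin(50°)
sin(50°) ≈ 0.766044
A ≈ ½·80·0.766044 = 40·0.766044 ≈ 30.6418

Area = 30.64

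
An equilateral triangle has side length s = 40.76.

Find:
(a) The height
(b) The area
(a) The height splits the triangle into two 30-60-90 halves: h = s·√3/2 = 40.76·1.73205/2 ≈ 70.5984/2 ≈ 35.2992
(b) Area = (√3/4)·s² = (√3/4)·40.76² = (√3/4)·1661.3776 ≈ 0.433013·1661.3776 ≈ 719.398

Height = 35.3, Area = 719.4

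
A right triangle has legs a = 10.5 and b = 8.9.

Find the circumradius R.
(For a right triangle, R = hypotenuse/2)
Hypotenuse c = √(a² + b²) = √(110.25 + 79.21) = √189.46 ≈ 13.7644
R = c/2 ≈ 13.7644/2 ≈ 6.88222

R = 6.882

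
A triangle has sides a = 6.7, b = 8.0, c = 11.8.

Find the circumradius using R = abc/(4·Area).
First find the area with Heron's formula.
s = (6.7 + 8.0 + 11.8)/2 = 13.25
Area = √(s(s−a)(s−b)(s−c)) = √(13.25·6.55·5.25·1.45) ≈ √660.67 ≈ 25.7035
abc = 6.7·8.0·11.8 = 632.48
R = abc/(4·Area) ≈ 632.48/(4·25.7035) = 632.48/102.814 ≈ 6.15169

R = 6.152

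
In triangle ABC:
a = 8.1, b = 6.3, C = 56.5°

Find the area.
Two sides and the included angle (SAS): A = ½·a·b·sin(C) = ½·8.1·6.3·sin(56.5°)
sin(56.5°) ≈ 0.833886
A ≈ ½·51.03·0.833886 = 25.515·0.833886 ≈ 21.2766

Area = 21.28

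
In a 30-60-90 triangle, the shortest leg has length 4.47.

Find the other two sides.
In a 30-60-90 triangle the sides are in ratio 1 : √3 : 2 (short leg : long leg : hypotenuse).
Long leg = 4.47·√3 ≈ 4.47·1.73205 ≈ 7.74227
Hypotenuse = 2·4.47 = 8.94

Long leg = 4.47√3 = 7.742, Hypotenuse = 8.94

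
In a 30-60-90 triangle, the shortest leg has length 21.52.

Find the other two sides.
In a 30-60-90 triangle the sides are in ratio 1 : √3 : 2 (short leg : long leg : hypotenuse).
Long leg = 21.52·√3 ≈ 21.52·1.73205 ≈ 37.2737
Hypotenuse = 2·21.52 = 43.04

Long leg = 21.52√3 = 37.27, Hypotenuse = 43.04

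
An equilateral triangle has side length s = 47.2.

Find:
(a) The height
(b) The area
(a) The height splits the triangle into two 30-60-90 halves: h = s·√3/2 = 47.2·1.73205/2 ≈ 81.7528/2 ≈ 40.8764
(b) Area = (√3/4)·s² = (√3/4)·47.2² = (√3/4)·2227.84 ≈ 0.433013·2227.84 ≈ 964.683

Height = 40.88, Area = 964.7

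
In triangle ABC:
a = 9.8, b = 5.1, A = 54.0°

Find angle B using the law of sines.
a/sin(A) = b/sin(B)  ⇒  sin(B) = b·sin(A)/a = 5.1·sin(54.0°)/9.8
sin(54.0°) ≈ 0.809017
sin(B) ≈ 5.1·0.809017/9.8 ≈ 4.12599/9.8 ≈ 0.421019
B = arcsin(0.421019) ≈ 24.8989°
(Since b ≤ a we need B ≤ A, so the obtuse alternative 180° − 24.8989° ≈ 155.101° is rejected.)

B = 24.9°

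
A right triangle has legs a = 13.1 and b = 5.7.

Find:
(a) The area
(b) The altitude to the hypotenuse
(a) The legs are perpendicular, so Area = ½·a·b = ½·13.1·5.7 = ½·74.67 = 37.335
(b) Hypotenuse c = √(a² + b²) = √(171.61 + 32.49) = √204.1 ≈ 14.2864
    Area = ½·c·h_c  ⇒  h_c = 2·Area/c = 74.67/14.2864 ≈ 5.22666

Area = 37.335, h_c = 5.227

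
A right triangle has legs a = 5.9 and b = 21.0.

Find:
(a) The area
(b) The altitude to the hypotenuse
(a) The legs are perpendicular, so Area = ½·a·b = ½·5.9·21.0 = ½·123.9 = 61.95
(b) Hypotenuse c = √(a² + b²) = √(34.81 + 441) = √475.81 ≈ 21.8131
    Area = ½·c·h_c  ⇒  h_c = 2·Area/c = 123.9/21.8131 ≈ 5.68008

Area = 61.95, h_c = 5.68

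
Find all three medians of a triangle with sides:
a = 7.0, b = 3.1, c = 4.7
Median formula: m_a = ½√(2b² + 2c² − a²) (and cyclically). a² = 49, b² = 9.61, c² = 22.09.
m_a = ½√(2·9.61 + 2·22.09 − 49) = ½√14.4 ≈ ½·3.79473 ≈ 1.89737
m_b = ½√(2·49 + 2·22.09 − 9.61) = ½√132.57 ≈ ½·11.5139 ≈ 5.75695
m_c = ½√(2·49 + 2·9.61 − 22.09) = ½√95.13 ≈ ½·9.75346 ≈ 4.87673

m_a = 1.897, m_b = 5.757, m_c = 4.877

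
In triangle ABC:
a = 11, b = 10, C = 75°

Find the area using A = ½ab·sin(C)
A = ½·a·b·sin(C) = ½·11·10·sin(75°)
sin(75°) ≈ 0.965926
A ≈ ½·110·0.965926 = 55·0.965926 ≈ 53.1259

Area = 53.13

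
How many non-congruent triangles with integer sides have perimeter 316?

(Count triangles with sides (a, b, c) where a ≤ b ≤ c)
Let a ≤ b ≤ c with a + b + c = 316. The only binding inequality is a + b > c, i.e. 316 − c > c, so c < 316/2; and c ≥ 316/3 since c is the largest side.
So 106 ≤ c ≤ 157. For each c, b runs from ⌈(316 − c)/2⌉ up to c (then a = 316 − b − c satisfies 1 ≤ a ≤ b automatically), giving c − ⌈(316 − c)/2⌉ + 1 choices.
Summing over c: 2 + 3 + 5 + 6 + … + 77 + 78  (52 terms, c = 106, …, 157) = 2080
Check (closed form: nearest integer to p²/48 for even p, (p+3)²/48 for odd p): 316²/48 = 99856/48 ≈ 2080.33 → 2080

2080 triangles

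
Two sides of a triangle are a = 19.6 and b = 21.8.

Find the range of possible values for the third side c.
Triangle inequality: |a − b| < c < a + b
|a − b| = |19.6 − 21.8| = 2.2
a + b = 19.6 + 21.8 = 41.4

2.2 < c < 41.4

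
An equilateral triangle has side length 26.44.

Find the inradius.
r = Area/s with s the semi-perimeter.
Area = (√3/4)·26.44² = (√3/4)·699.0736 ≈ 0.433013·699.0736 ≈ 302.708
s = 3·26.44/2 = 39.66
r ≈ 302.708/39.66 ≈ 7.63257
(Equivalently r = side/(2√3) = 26.44/3.4641 ≈ 7.63257.)

r = 7.633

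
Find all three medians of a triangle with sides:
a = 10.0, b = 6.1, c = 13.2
Median formula: m_a = ½√(2b² + 2c² − a²) (and cyclically). a² = 100, b² = 37.21, c² = 174.24.
m_a = ½√(2·37.21 + 2·174.24 − 100) = ½√322.9 ≈ ½·17.9694 ≈ 8.98471
m_b = ½√(2·100 + 2·174.24 − 37.21) = ½√511.27 ≈ ½·22.6113 ≈ 11.3056
m_c = ½√(2·100 + 2·37.21 − 174.24) = ½√100.18 ≈ ½·10.009 ≈ 5.0045

m_a = 8.985, m_b = 11.31, m_c = 5.004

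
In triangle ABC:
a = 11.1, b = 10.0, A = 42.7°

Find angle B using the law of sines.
a/sin(A) = b/sin(B)  ⇒  sin(B) = b·sin(A)/a = 10.0·sin(42.7°)/11.1
sin(42.7°) ≈ 0.67816
sin(B) ≈ 10.0·0.67816/11.1 ≈ 6.7816/11.1 ≈ 0.610955
B = arcsin(0.610955) ≈ 37.6586°
(Since b ≤ a we need B ≤ A, so the obtuse alternative 180° − 37.6586° ≈ 142.341° is rejected.)

B = 37.66°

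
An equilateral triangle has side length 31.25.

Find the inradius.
r = Area/s with s the semi-perimeter.
Area = (√3/4)·31.25² = (√3/4)·976.5625 ≈ 0.433013·976.5625 ≈ 422.864
s = 3·31.25/2 = 46.875
r ≈ 422.864/46.875 ≈ 9.0211
(Equivalently r = side/(2√3) = 31.25/3.4641 ≈ 9.0211.)

r = 9.021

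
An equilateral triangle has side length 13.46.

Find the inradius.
r = Area/s with s the semi-perimeter.
Area = (√3/4)·13.46² = (√3/4)·181.1716 ≈ 0.433013·181.1716 ≈ 78.4496
s = 3·13.46/2 = 20.19
r ≈ 78.4496/20.19 ≈ 3.88557
(Equivalently r = side/(2√3) = 13.46/3.4641 ≈ 3.88557.)

r = 3.886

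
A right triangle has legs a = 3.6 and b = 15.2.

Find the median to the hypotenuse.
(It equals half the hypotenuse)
Hypotenuse c = √(a² + b²) = √(12.96 + 231.04) = √244 ≈ 15.6205
Median to hypotenuse = c/2 ≈ 15.6205/2 ≈ 7.81025

Median = 7.81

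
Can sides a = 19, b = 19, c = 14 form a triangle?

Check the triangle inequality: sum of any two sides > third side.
a + b vs c: 19 + 19 = 38 > 14  ✓
a + c vs b: 19 + 14 = 33 > 19  ✓
b + c vs a: 19 + 14 = 33 > 19  ✓

Yes, triangle inequality satisfied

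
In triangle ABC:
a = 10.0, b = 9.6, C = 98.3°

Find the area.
Two sides and the included angle (SAS): A = ½·a·b·sin(C) = ½·10.0·9.6·sin(98.3°)
sin(98.3°) ≈ 0.989526
A ≈ ½·96·0.989526 = 48·0.989526 ≈ 47.4972

Area = 47.5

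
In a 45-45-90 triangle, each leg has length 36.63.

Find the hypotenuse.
In a 45-45-90 triangle the sides are in ratio 1 : 1 : √2, so hypotenuse = leg·√2.
Hypotenuse = 36.63·√2 ≈ 36.63·1.41421 ≈ 51.8026

Hypotenuse = 36.63√2 = 51.8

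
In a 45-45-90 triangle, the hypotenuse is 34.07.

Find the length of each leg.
In a 45-45-90 triangle hypotenuse = leg·√2, so leg = hypotenuse/√2.
Leg = 34.07/√2 ≈ 34.07/1.41421 ≈ 24.0911

Each leg = 24.09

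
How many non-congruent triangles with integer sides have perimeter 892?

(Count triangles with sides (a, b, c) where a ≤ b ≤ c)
Let a ≤ b ≤ c with a + b + c = 892. The only binding inequality is a + b > c, i.e. 892 − c > c, so c < 892/2; and c ≥ 892/3 since c is the largest side.
So 298 ≤ c ≤ 445. For each c, b runs from ⌈(892 − c)/2⌉ up to c (then a = 892 − b − c satisfies 1 ≤ a ≤ b automatically), giving c − ⌈(892 − c)/2⌉ + 1 choices.
Summing over c: 2 + 3 + 5 + 6 + … + 221 + 222  (148 terms, c = 298, …, 445) = 16576
Check (closed form: nearest integer to p²/48 for even p, (p+3)²/48 for odd p): 892²/48 = 795664/48 ≈ 16576.33 → 16576

16576 triangles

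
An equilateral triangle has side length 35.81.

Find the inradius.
r = Area/s with s the semi-perimeter.
Area = (√3/4)·35.81² = (√3/4)·1282.3561 ≈ 0.433013·1282.3561 ≈ 555.276
s = 3·35.81/2 = 53.715
r ≈ 555.276/53.715 ≈ 10.3375
(Equivalently r = side/(2√3) = 35.81/3.4641 ≈ 10.3375.)

r = 10.34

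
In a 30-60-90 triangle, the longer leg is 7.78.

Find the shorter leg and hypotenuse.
In a 30-60-90 triangle the sides are in ratio 1 : √3 : 2, so short leg = long leg/√3 and hypotenuse = 2·(short leg).
Short leg = 7.78/√3 ≈ 7.78/1.73205 ≈ 4.49179
Hypotenuse = 2·4.49179 ≈ 8.98357

Short leg = 4.492, Hypotenuse = 8.984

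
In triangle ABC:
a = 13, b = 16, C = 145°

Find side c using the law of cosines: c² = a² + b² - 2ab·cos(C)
c² = 13² + 16² − 2·13·16·cos(145°)
cos(145°) ≈ -0.819152
c² ≈ 169 + 256 − 416·(-0.819152) ≈ 425 + 340.767 ≈ 765.767
c ≈ √765.767 ≈ 27.6725

c = 27.67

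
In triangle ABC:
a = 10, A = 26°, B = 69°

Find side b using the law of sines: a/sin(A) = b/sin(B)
a/sin(A) = b/sin(B)  ⇒  b = a·sin(B)/sin(A) = 10·sin(69°)/sin(26°)
sin(69°) ≈ 0.93358, sin(26°) ≈ 0.438371
b ≈ 10·0.93358/0.438371 ≈ 9.3358/0.438371 ≈ 21.2966

b = 21.3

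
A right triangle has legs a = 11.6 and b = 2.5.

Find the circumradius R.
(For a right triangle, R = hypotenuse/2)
Hypotenuse c = √(a² + b²) = √(134.56 + 6.25) = √140.81 ≈ 11.8663
R = c/2 ≈ 11.8663/2 ≈ 5.93317

R = 5.933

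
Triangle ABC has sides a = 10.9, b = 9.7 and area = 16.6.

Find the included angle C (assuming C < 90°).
Area = ½·a·b·sin(C)  ⇒  sin(C) = 2·Area/(a·b) = 2·16.6/(10.9·9.7) = 33.2/105.73 ≈ 0.314007
C = arcsin(0.314007) ≈ 18.3009° (taking the acute solution since C < 90°)

C = 18.3°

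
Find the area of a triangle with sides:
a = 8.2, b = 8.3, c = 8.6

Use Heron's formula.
s = (8.2 + 8.3 + 8.6)/2 = 25.1/2 = 12.55
s − a = 4.35, s − b = 4.25, s − c = 3.95
s(s−a)(s−b)(s−c) = 12.55·4.35·4.25·3.95 ≈ 916.472
Area = √916.472 ≈ 30.2733

Area = 30.27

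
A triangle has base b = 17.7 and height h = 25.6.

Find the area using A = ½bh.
A = ½·b·h = ½·17.7·25.6 = ½·453.12 = 226.56

Area = 226.56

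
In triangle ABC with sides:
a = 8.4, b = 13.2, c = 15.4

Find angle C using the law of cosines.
c² = a² + b² − 2ab·cos(C)  ⇒  cos(C) = (a² + b² − c²)/(2ab)
cos(C) = (8.4² + 13.2² − 15.4²)/(2·8.4·13.2) = (70.56 + 174.24 − 237.16)/221.76 = 7.64/221.76 ≈ 0.0344517
C = arccos(0.0344517) ≈ 88.0257°

C = 88.03°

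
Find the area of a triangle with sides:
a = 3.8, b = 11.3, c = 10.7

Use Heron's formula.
s = (3.8 + 11.3 + 10.7)/2 = 25.8/2 = 12.9
s − a = 9.1, s − b = 1.6, s − c = 2.2
s(s−a)(s−b)(s−c) = 12.9·9.1·1.6·2.2 ≈ 413.213
Area = √413.213 ≈ 20.3276

Area = 20.33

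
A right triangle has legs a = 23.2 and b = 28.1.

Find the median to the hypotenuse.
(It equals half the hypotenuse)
Hypotenuse c = √(a² + b²) = √(538.24 + 789.61) = √1327.85 ≈ 36.4397
Median to hypotenuse = c/2 ≈ 36.4397/2 ≈ 18.2198

Median = 18.22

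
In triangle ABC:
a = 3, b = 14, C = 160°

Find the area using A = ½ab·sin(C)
A = ½·a·b·sin(C) = ½·3·14·sin(160°)
sin(160°) ≈ 0.34202
A ≈ ½·42·0.34202 = 21·0.34202 ≈ 7.18242

Area = 7.182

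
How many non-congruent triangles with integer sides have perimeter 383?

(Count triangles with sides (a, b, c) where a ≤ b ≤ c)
Let a ≤ b ≤ c with a + b + c = 383. The only binding inequality is a + b > c, i.e. 383 − c > c, so c < 383/2; and c ≥ 383/3 since c is the largest side.
So 128 ≤ c ≤ 191. For each c, b runs from ⌈(383 − c)/2⌉ up to c (then a = 383 − b − c satisfies 1 ≤ a ≤ b automatically), giving c − ⌈(383 − c)/2⌉ + 1 choices.
Summing over c: 1 + 3 + 4 + 6 + … + 94 + 96  (64 terms, c = 128, …, 191) = 3104
Check (closed form: nearest integer to p²/48 for even p, (p+3)²/48 for odd p): (383+3)²/48 = 386²/48 = 148996/48 ≈ 3104.08 → 3104

3104 triangles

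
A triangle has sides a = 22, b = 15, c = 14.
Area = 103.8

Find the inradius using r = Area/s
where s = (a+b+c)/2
s = (22 + 15 + 14)/2 = 51/2 = 25.5
r = Area/s = 103.8/25.5 ≈ 4.07059

r = 4.071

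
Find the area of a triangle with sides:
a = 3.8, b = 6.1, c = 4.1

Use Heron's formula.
s = (3.8 + 6.1 + 4.1)/2 = 14/2 = 7
s − a = 3.2, s − b = 0.9, s − c = 2.9
s(s−a)(s−b)(s−c) = 7·3.2·0.9·2.9 ≈ 58.464
Area = √58.464 ≈ 7.64618

Area = 7.646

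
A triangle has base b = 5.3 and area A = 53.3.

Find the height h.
A = ½·b·h  ⇒  h = 2A/b = 2·53.3/5.3 = 106.6/5.3 ≈ 20.1132

h = 20.11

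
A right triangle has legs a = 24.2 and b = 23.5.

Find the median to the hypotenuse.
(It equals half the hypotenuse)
Hypotenuse c = √(a² + b²) = √(585.64 + 552.25) = √1137.89 ≈ 33.7326
Median to hypotenuse = c/2 ≈ 33.7326/2 ≈ 16.8663

Median = 16.87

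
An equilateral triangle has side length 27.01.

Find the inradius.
r = Area/s with s the semi-perimeter.
Area = (√3/4)·27.01² = (√3/4)·729.5401 ≈ 0.433013·729.5401 ≈ 315.9
s = 3·27.01/2 = 40.515
r ≈ 315.9/40.515 ≈ 7.79712
(Equivalently r = side/(2√3) = 27.01/3.4641 ≈ 7.79712.)

r = 7.797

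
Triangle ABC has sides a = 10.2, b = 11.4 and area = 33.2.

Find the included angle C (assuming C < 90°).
Area = ½·a·b·sin(C)  ⇒  sin(C) = 2·Area/(a·b) = 2·33.2/(10.2·11.4) = 66.4/116.28 ≈ 0.571035
C = arcsin(0.571035) ≈ 34.8225° (taking the acute solution since C < 90°)

C = 34.82°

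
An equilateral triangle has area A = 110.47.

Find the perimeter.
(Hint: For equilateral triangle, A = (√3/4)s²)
A = (√3/4)s²  ⇒  s² = 4A/√3 = 4·110.47/√3 = 441.88/1.73205 ≈ 255.12
s ≈ √255.12 ≈ 15.9725
Perimeter = 3s ≈ 3·15.9725 ≈ 47.9174

Perimeter = 47.92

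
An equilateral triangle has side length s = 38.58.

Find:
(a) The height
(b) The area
(a) The height splits the triangle into two 30-60-90 halves: h = s·√3/2 = 38.58·1.73205/2 ≈ 66.8225/2 ≈ 33.4113
(b) Area = (√3/4)·s² = (√3/4)·38.58² = (√3/4)·1488.4164 ≈ 0.433013·1488.4164 ≈ 644.503

Height = 33.41, Area = 644.5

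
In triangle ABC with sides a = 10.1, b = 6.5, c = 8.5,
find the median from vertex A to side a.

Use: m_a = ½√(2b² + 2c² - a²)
m_a = ½√(2·6.5² + 2·8.5² − 10.1²) = ½√(2·42.25 + 2·72.25 − 102.01) = ½√(84.5 + 144.5 − 102.01) = ½√126.99
√126.99 ≈ 11.269, so m_a ≈ 5.63449

m_a = 5.634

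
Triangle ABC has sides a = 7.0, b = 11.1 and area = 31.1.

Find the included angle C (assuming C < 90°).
Area = ½·a·b·sin(C)  ⇒  sin(C) = 2·Area/(a·b) = 2·31.1/(7.0·11.1) = 62.2/77.7 ≈ 0.800515
C = arcsin(0.800515) ≈ 53.1793° (taking the acute solution since C < 90°)

C = 53.18°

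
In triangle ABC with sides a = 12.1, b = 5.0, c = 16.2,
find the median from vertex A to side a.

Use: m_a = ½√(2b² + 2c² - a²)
m_a = ½√(2·5.0² + 2·16.2² − 12.1²) = ½√(2·25 + 2·262.44 − 146.41) = ½√(50 + 524.88 − 146.41) = ½√428.47
√428.47 ≈ 20.6995, so m_a ≈ 10.3498

m_a = 10.35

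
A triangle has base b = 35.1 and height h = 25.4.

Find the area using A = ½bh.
A = ½·b·h = ½·35.1·25.4 = ½·891.54 = 445.77

Area = 445.77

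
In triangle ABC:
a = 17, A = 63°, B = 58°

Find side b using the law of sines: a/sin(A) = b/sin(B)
a/sin(A) = b/sin(B)  ⇒  b = a·sin(B)/sin(A) = 17·sin(58°)/sin(63°)
sin(58°) ≈ 0.848048, sin(63°) ≈ 0.891007
b ≈ 17·0.848048/0.891007 ≈ 14.4168/0.891007 ≈ 16.1804

b = 16.18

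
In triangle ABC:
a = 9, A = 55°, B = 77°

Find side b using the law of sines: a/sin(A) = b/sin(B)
a/sin(A) = b/sin(B)  ⇒  b = a·sin(B)/sin(A) = 9·sin(77°)/sin(55°)
sin(77°) ≈ 0.97437, sin(55°) ≈ 0.819152
b ≈ 9·0.97437/0.819152 ≈ 8.76933/0.819152 ≈ 10.7054

b = 10.71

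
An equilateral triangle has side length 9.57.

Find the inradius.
r = Area/s with s the semi-perimeter.
Area = (√3/4)·9.57² = (√3/4)·91.5849 ≈ 0.433013·91.5849 ≈ 39.6574
s = 3·9.57/2 = 14.355
r ≈ 39.6574/14.355 ≈ 2.76262
(Equivalently r = side/(2√3) = 9.57/3.4641 ≈ 2.76262.)

r = 2.763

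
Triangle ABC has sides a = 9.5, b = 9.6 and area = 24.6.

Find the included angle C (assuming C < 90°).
Area = ½·a·b·sin(C)  ⇒  sin(C) = 2·Area/(a·b) = 2·24.6/(9.5·9.6) = 49.2/91.2 ≈ 0.539474
C = arcsin(0.539474) ≈ 32.6478° (taking the acute solution since C < 90°)

C = 32.65°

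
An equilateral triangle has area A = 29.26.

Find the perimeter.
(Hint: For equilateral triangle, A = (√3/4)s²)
A = (√3/4)s²  ⇒  s² = 4A/√3 = 4·29.26/√3 = 117.04/1.73205 ≈ 67.5731
s ≈ √67.5731 ≈ 8.22028
Perimeter = 3s ≈ 3·8.22028 ≈ 24.6609

Perimeter = 24.66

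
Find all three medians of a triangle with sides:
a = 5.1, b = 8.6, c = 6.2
Median formula: m_a = ½√(2b² + 2c² − a²) (and cyclically). a² = 26.01, b² = 73.96, c² = 38.44.
m_a = ½√(2·73.96 + 2·38.44 − 26.01) = ½√198.79 ≈ ½·14.0993 ≈ 7.04965
m_b = ½√(2·26.01 + 2·38.44 − 73.96) = ½√54.94 ≈ ½·7.41215 ≈ 3.70608
m_c = ½√(2·26.01 + 2·73.96 − 38.44) = ½√161.5 ≈ ½·12.7083 ≈ 6.35413

m_a = 7.05, m_b = 3.706, m_c = 6.354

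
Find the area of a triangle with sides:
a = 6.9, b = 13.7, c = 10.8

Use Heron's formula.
s = (6.9 + 13.7 + 10.8)/2 = 31.4/2 = 15.7
s − a = 8.8, s − b = 2, s − c = 4.9
s(s−a)(s−b)(s−c) = 15.7·8.8·2·4.9 ≈ 1353.97
Area = √1353.97 ≈ 36.7963

Area = 36.8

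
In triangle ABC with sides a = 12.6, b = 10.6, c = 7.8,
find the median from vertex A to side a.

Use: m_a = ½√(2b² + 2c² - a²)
m_a = ½√(2·10.6² + 2·7.8² − 12.6²) = ½√(2·112.36 + 2·60.84 − 158.76) = ½√(224.72 + 121.68 − 158.76) = ½√187.64
√187.64 ≈ 13.6982, so m_a ≈ 6.84909

m_a = 6.849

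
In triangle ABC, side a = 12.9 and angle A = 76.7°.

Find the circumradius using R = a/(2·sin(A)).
R = a/(2·sin(A)) = 12.9/(2·sin(76.7°))
sin(76.7°) ≈ 0.973179
R ≈ 12.9/(2·0.973179) = 12.9/1.94636 ≈ 6.62776

R = 6.628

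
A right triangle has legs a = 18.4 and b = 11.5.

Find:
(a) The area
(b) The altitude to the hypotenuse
(a) The legs are perpendicular, so Area = ½·a·b = ½·18.4·11.5 = ½·211.6 = 105.8
(b) Hypotenuse c = √(a² + b²) = √(338.56 + 132.25) = √470.81 ≈ 21.6982
    Area = ½·c·h_c  ⇒  h_c = 2·Area/c = 211.6/21.6982 ≈ 9.75198

Area = 105.8, h_c = 9.752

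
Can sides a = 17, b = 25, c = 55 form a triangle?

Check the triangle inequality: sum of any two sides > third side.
a + b vs c: 17 + 25 = 42 ≤ 55  ✗
a + c vs b: 17 + 55 = 72 > 25  ✓
b + c vs a: 25 + 55 = 80 > 17  ✓

No: 17 + 25 = 42 is not > 55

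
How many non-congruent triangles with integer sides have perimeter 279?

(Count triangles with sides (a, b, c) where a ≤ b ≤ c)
Let a ≤ b ≤ c with a + b + c = 279. The only binding inequality is a + b > c, i.e. 279 − c > c, so c < 279/2; and c ≥ 279/3 since c is the largest side.
So 93 ≤ c ≤ 139. For each c, b runs from ⌈(279 − c)/2⌉ up to c (then a = 279 − b − c satisfies 1 ≤ a ≤ b automatically), giving c − ⌈(279 − c)/2⌉ + 1 choices.
Summing over c: 1 + 2 + 4 + 5 + … + 68 + 70  (47 terms, c = 93, …, 139) = 1657
Check (closed form: nearest integer to p²/48 for even p, (p+3)²/48 for odd p): (279+3)²/48 = 282²/48 = 79524/48 ≈ 1656.75 → 1657

1657 triangles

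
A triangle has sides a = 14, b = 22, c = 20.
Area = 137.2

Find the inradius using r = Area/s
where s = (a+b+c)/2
s = (14 + 22 + 20)/2 = 56/2 = 28
r = Area/s = 137.2/28 ≈ 4.9

r = 4.9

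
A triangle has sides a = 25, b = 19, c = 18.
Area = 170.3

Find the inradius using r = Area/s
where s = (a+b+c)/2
s = (25 + 19 + 18)/2 = 62/2 = 31
r = Area/s = 170.3/31 ≈ 5.49355

r = 5.494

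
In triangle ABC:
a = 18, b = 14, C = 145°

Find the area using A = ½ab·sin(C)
A = ½·a·b·sin(C) = ½·18·14·sin(145°)
sin(145°) ≈ 0.573576
A ≈ ½·252·0.573576 = 126·0.573576 ≈ 72.2706

Area = 72.27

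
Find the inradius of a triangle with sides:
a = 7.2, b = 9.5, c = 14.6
r = Area/s where s is the semi-perimeter.
s = (7.2 + 9.5 + 14.6)/2 = 31.3/2 = 15.65
Area = √(s(s−a)(s−b)(s−c)) = √(15.65·8.45·6.15·1.05) ≈ √853.956 ≈ 29.2225
r ≈ 29.2225/15.65 ≈ 1.86725

r = 1.867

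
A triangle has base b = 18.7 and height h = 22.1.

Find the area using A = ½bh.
A = ½·b·h = ½·18.7·22.1 = ½·413.27 = 206.635

Area = 206.635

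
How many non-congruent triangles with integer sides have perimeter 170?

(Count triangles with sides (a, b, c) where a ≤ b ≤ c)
Let a ≤ b ≤ c with a + b + c = 170. The only binding inequality is a + b > c, i.e. 170 − c > c, so c < 170/2; and c ≥ 170/3 since c is the largest side.
So 57 ≤ c ≤ 84. For each c, b runs from ⌈(170 − c)/2⌉ up to c (then a = 170 − b − c satisfies 1 ≤ a ≤ b automatically), giving c − ⌈(170 − c)/2⌉ + 1 choices.
Summing over c: 1 + 3 + 4 + 6 + … + 40 + 42  (28 terms, c = 57, …, 84) = 602
Check (closed form: nearest integer to p²/48 for even p, (p+3)²/48 for odd p): 170²/48 = 28900/48 ≈ 602.08 → 602

602 triangles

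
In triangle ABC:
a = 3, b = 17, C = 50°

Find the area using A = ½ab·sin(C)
A = ½·a·b·sin(C) = ½·3·17·sin(50°)
sin(50°) ≈ 0.766044
A ≈ ½·51·0.766044 = 25.5·0.766044 ≈ 19.5341

Area = 19.53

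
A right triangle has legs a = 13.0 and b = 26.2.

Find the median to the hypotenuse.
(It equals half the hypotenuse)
Hypotenuse c = √(a² + b²) = √(169 + 686.44) = √855.44 ≈ 29.2479
Median to hypotenuse = c/2 ≈ 29.2479/2 ≈ 14.624

Median = 14.62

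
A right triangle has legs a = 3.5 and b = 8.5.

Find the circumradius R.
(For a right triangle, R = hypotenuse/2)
Hypotenuse c = √(a² + b²) = √(12.25 + 72.25) = √84.5 ≈ 9.19239
R = c/2 ≈ 9.19239/2 ≈ 4.59619

R = 4.596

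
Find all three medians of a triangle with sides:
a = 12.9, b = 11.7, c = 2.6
Median formula: m_a = ½√(2b² + 2c² − a²) (and cyclically). a² = 166.41, b² = 136.89, c² = 6.76.
m_a = ½√(2·136.89 + 2·6.76 − 166.41) = ½√120.89 ≈ ½·10.995 ≈ 5.4975
m_b = ½√(2·166.41 + 2·6.76 − 136.89) = ½√209.45 ≈ ½·14.4724 ≈ 7.23619
m_c = ½√(2·166.41 + 2·136.89 − 6.76) = ½√599.84 ≈ ½·24.4916 ≈ 12.2458

m_a = 5.497, m_b = 7.236, m_c = 12.25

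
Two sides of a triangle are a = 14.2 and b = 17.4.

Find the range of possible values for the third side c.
Triangle inequality: |a − b| < c < a + b
|a − b| = |14.2 − 17.4| = 3.2
a + b = 14.2 + 17.4 = 31.6

3.2 < c < 31.6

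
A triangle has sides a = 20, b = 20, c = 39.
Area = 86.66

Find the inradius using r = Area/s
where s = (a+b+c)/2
s = (20 + 20 + 39)/2 = 79/2 = 39.5
r = Area/s = 86.66/39.5 ≈ 2.19392

r = 2.194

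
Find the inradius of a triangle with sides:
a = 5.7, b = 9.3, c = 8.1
r = Area/s where s is the semi-perimeter.
s = (5.7 + 9.3 + 8.1)/2 = 23.1/2 = 11.55
Area = √(s(s−a)(s−b)(s−c)) = √(11.55·5.85·2.25·3.45) ≈ √524.493 ≈ 22.9018
r ≈ 22.9018/11.55 ≈ 1.98284

r = 1.983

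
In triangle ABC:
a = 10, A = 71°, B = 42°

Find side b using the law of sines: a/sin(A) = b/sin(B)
a/sin(A) = b/sin(B)  ⇒  b = a·sin(B)/sin(A) = 10·sin(42°)/sin(71°)
sin(42°) ≈ 0.669131, sin(71°) ≈ 0.945519
b ≈ 10·0.669131/0.945519 ≈ 6.69131/0.945519 ≈ 7.07686

b = 7.077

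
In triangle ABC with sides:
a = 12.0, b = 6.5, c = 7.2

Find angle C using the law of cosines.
c² = a² + b² − 2ab·cos(C)  ⇒  cos(C) = (a² + b² − c²)/(2ab)
cos(C) = (12.0² + 6.5² − 7.2²)/(2·12.0·6.5) = (144 + 42.25 − 51.84)/156 = 134.41/156 ≈ 0.861603
C = arccos(0.861603) ≈ 30.503°

C = 30.5°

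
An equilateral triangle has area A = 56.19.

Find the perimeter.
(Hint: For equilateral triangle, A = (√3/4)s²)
A = (√3/4)s²  ⇒  s² = 4A/√3 = 4·56.19/√3 = 224.76/1.73205 ≈ 129.765
s ≈ √129.765 ≈ 11.3915
Perimeter = 3s ≈ 3·11.3915 ≈ 34.1744

Perimeter = 34.17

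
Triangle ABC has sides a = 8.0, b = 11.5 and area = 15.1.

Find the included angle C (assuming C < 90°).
Area = ½·a·b·sin(C)  ⇒  sin(C) = 2·Area/(a·b) = 2·15.1/(8.0·11.5) = 30.2/92 ≈ 0.328261
C = arcsin(0.328261) ≈ 19.1633° (taking the acute solution since C < 90°)

C = 19.16°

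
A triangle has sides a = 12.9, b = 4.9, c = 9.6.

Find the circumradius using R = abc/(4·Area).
First find the area with Heron's formula.
s = (12.9 + 4.9 + 9.6)/2 = 13.7
Area = √(s(s−a)(s−b)(s−c)) = √(13.7·0.8·8.8·4.1) ≈ √395.437 ≈ 19.8856
abc = 12.9·4.9·9.6 = 606.816
R = abc/(4·Area) ≈ 606.816/(4·19.8856) = 606.816/79.5424 ≈ 7.62884

R = 7.629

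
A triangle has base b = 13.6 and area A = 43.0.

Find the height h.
A = ½·b·h  ⇒  h = 2A/b = 2·43.0/13.6 = 86/13.6 ≈ 6.32353

h = 6.324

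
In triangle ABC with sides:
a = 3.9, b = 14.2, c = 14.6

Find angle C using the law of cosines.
c² = a² + b² − 2ab·cos(C)  ⇒  cos(C) = (a² + b² − c²)/(2ab)
cos(C) = (3.9² + 14.2² − 14.6²)/(2·3.9·14.2) = (15.21 + 201.64 − 213.16)/110.76 = 3.69/110.76 ≈ 0.0333153
C = arccos(0.0333153) ≈ 88.0908°

C = 88.09°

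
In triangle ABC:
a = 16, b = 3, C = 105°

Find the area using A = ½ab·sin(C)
A = ½·a·b·sin(C) = ½·16·3·sin(105°)
sin(105°) ≈ 0.965926
A ≈ ½·48·0.965926 = 24·0.965926 ≈ 23.1822

Area = 23.18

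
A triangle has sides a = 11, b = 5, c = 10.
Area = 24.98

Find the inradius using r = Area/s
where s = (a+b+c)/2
s = (11 + 5 + 10)/2 = 26/2 = 13
r = Area/s = 24.98/13 ≈ 1.92154

r = 1.922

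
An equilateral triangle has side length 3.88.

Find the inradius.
r = Area/s with s the semi-perimeter.
Area = (√3/4)·3.88² = (√3/4)·15.0544 ≈ 0.433013·15.0544 ≈ 6.51875
s = 3·3.88/2 = 5.82
r ≈ 6.51875/5.82 ≈ 1.12006
(Equivalently r = side/(2√3) = 3.88/3.4641 ≈ 1.12006.)

r = 1.12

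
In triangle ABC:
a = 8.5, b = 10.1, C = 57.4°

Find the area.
Two sides and the included angle (SAS): A = ½·a·b·sin(C) = ½·8.5·10.1·sin(57.4°)
sin(57.4°) ≈ 0.842452
A ≈ ½·85.85·0.842452 = 42.925·0.842452 ≈ 36.1623

Area = 36.16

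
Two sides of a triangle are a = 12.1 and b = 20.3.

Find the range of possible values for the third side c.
Triangle inequality: |a − b| < c < a + b
|a − b| = |12.1 − 20.3| = 8.2
a + b = 12.1 + 20.3 = 32.4

8.2 < c < 32.4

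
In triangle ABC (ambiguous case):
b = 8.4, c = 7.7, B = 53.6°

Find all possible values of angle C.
b/sin(B) = c/sin(C)  ⇒  sin(C) = c·sin(B)/b = 7.7·sin(53.6°)/8.4
sin(53.6°) ≈ 0.804894
sin(C) ≈ 7.7·0.804894/8.4 ≈ 6.19768/8.4 ≈ 0.737819
Candidate 1: C₁ = arcsin(0.737819) ≈ 47.546°  →  A = 180° − 53.6° − 47.546° ≈ 78.854° > 0, valid
Candidate 2: C₂ = 180° − C₁ ≈ 132.454°  →  A = 180° − 53.6° − 132.454° ≈ -6.054° ≤ 0, not a valid triangle

C = 47.55° (one solution)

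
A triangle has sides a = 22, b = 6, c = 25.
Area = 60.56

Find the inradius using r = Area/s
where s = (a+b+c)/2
s = (22 + 6 + 25)/2 = 53/2 = 26.5
r = Area/s = 60.56/26.5 ≈ 2.28528

r = 2.285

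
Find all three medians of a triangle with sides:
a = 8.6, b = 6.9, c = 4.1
Median formula: m_a = ½√(2b² + 2c² − a²) (and cyclically). a² = 73.96, b² = 47.61, c² = 16.81.
m_a = ½√(2·47.61 + 2·16.81 − 73.96) = ½√54.88 ≈ ½·7.4081 ≈ 3.70405
m_b = ½√(2·73.96 + 2·16.81 − 47.61) = ½√133.93 ≈ ½·11.5728 ≈ 5.78641
m_c = ½√(2·73.96 + 2·47.61 − 16.81) = ½√226.33 ≈ ½·15.0443 ≈ 7.52213

m_a = 3.704, m_b = 5.786, m_c = 7.522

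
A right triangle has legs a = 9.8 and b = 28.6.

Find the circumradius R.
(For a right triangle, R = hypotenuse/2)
Hypotenuse c = √(a² + b²) = √(96.04 + 817.96) = √914 ≈ 30.2324
R = c/2 ≈ 30.2324/2 ≈ 15.1162

R = 15.12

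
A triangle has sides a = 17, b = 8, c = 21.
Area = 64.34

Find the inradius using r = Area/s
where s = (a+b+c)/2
s = (17 + 8 + 21)/2 = 46/2 = 23
r = Area/s = 64.34/23 ≈ 2.79739

r = 2.797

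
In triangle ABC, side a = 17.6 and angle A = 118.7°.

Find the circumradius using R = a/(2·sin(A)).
R = a/(2·sin(A)) = 17.6/(2·sin(118.7°))
sin(118.7°) ≈ 0.877146
R ≈ 17.6/(2·0.877146) = 17.6/1.75429 ≈ 10.0325

R = 10.03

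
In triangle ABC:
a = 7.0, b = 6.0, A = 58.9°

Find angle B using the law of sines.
a/sin(A) = b/sin(B)  ⇒  sin(B) = b·sin(A)/a = 6.0·sin(58.9°)/7.0
sin(58.9°) ≈ 0.856267
sin(B) ≈ 6.0·0.856267/7.0 ≈ 5.1376/7.0 ≈ 0.733943
B = arcsin(0.733943) ≈ 47.218°
(Since b ≤ a we need B ≤ A, so the obtuse alternative 180° − 47.218° ≈ 132.782° is rejected.)

B = 47.22°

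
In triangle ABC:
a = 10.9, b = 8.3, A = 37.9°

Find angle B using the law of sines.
a/sin(A) = b/sin(B)  ⇒  sin(B) = b·sin(A)/a = 8.3·sin(37.9°)/10.9
sin(37.9°) ≈ 0.614285
sin(B) ≈ 8.3·0.614285/10.9 ≈ 5.09857/10.9 ≈ 0.467758
B = arcsin(0.467758) ≈ 27.8889°
(Since b ≤ a we need B ≤ A, so the obtuse alternative 180° − 27.8889° ≈ 152.111° is rejected.)

B = 27.89°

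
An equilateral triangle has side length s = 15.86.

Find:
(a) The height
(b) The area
(a) The height splits the triangle into two 30-60-90 halves: h = s·√3/2 = 15.86·1.73205/2 ≈ 27.4703/2 ≈ 13.7352
(b) Area = (√3/4)·s² = (√3/4)·15.86² = (√3/4)·251.5396 ≈ 0.433013·251.5396 ≈ 108.92

Height = 13.74, Area = 108.9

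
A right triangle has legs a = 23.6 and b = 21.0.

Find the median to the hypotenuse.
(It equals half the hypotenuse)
Hypotenuse c = √(a² + b²) = √(556.96 + 441) = √997.96 ≈ 31.5905
Median to hypotenuse = c/2 ≈ 31.5905/2 ≈ 15.7953

Median = 15.8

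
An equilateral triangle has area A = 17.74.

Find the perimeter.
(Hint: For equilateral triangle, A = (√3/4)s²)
A = (√3/4)s²  ⇒  s² = 4A/√3 = 4·17.74/√3 = 70.96/1.73205 ≈ 40.9688
s ≈ √40.9688 ≈ 6.40069
Perimeter = 3s ≈ 3·6.40069 ≈ 19.2021

Perimeter = 19.2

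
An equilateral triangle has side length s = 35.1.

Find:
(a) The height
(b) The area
(a) The height splits the triangle into two 30-60-90 halves: h = s·√3/2 = 35.1·1.73205/2 ≈ 60.795/2 ≈ 30.3975
(b) Area = (√3/4)·s² = (√3/4)·35.1² = (√3/4)·1232.01 ≈ 0.433013·1232.01 ≈ 533.476

Height = 30.4, Area = 533.5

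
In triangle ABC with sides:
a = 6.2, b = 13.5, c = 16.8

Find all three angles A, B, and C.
Law of cosines for each angle (a² = 38.44, b² = 182.25, c² = 282.24):
cos(A) = (b² + c² − a²)/(2bc) = (182.25 + 282.24 − 38.44)/(2·13.5·16.8) = 426.05/453.6 ≈ 0.939264  ⇒  A ≈ 20.0717°
cos(B) = (a² + c² − b²)/(2ac) = (38.44 + 282.24 − 182.25)/(2·6.2·16.8) = 138.43/208.32 ≈ 0.664507  ⇒  B ≈ 48.3555°
cos(C) = (a² + b² − c²)/(2ab) = (38.44 + 182.25 − 282.24)/(2·6.2·13.5) = -61.55/167.4 ≈ -0.367682  ⇒  C ≈ 111.573°
Check: A + B + C ≈ 180°

A = 20.07°, B = 48.36°, C = 111.6°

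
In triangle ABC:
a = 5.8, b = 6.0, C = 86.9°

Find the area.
Two sides and the included angle (SAS): A = ½·a·b·sin(C) = ½·5.8·6.0·sin(86.9°)
sin(86.9°) ≈ 0.998537
A ≈ ½·34.8·0.998537 = 17.4·0.998537 ≈ 17.3745

Area = 17.37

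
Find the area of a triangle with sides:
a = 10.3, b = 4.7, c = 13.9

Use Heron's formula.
s = (10.3 + 4.7 + 13.9)/2 = 28.9/2 = 14.45
s − a = 4.15, s − b = 9.75, s − c = 0.55
s(s−a)(s−b)(s−c) = 14.45·4.15·9.75·0.55 ≈ 321.576
Area = √321.576 ≈ 17.9325

Area = 17.93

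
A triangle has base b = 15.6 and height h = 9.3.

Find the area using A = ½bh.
A = ½·b·h = ½·15.6·9.3 = ½·145.08 = 72.54

Area = 72.54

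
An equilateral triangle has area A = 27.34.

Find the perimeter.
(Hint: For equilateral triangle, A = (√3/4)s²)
A = (√3/4)s²  ⇒  s² = 4A/√3 = 4·27.34/√3 = 109.36/1.73205 ≈ 63.139
s ≈ √63.139 ≈ 7.94601
Perimeter = 3s ≈ 3·7.94601 ≈ 23.838

Perimeter = 23.84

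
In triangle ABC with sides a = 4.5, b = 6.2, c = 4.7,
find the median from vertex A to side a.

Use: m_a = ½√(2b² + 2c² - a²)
m_a = ½√(2·6.2² + 2·4.7² − 4.5²) = ½√(2·38.44 + 2·22.09 − 20.25) = ½√(76.88 + 44.18 − 20.25) = ½√100.81
√100.81 ≈ 10.0404, so m_a ≈ 5.02021

m_a = 5.02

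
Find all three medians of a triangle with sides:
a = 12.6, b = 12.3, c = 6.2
Median formula: m_a = ½√(2b² + 2c² − a²) (and cyclically). a² = 158.76, b² = 151.29, c² = 38.44.
m_a = ½√(2·151.29 + 2·38.44 − 158.76) = ½√220.7 ≈ ½·14.856 ≈ 7.42799
m_b = ½√(2·158.76 + 2·38.44 − 151.29) = ½√243.11 ≈ ½·15.592 ≈ 7.79599
m_c = ½√(2·158.76 + 2·151.29 − 38.44) = ½√581.66 ≈ ½·24.1176 ≈ 12.0588

m_a = 7.428, m_b = 7.796, m_c = 12.06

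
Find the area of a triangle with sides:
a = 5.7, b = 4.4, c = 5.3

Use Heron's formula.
s = (5.7 + 4.4 + 5.3)/2 = 15.4/2 = 7.7
s − a = 2, s − b = 3.3, s − c = 2.4
s(s−a)(s−b)(s−c) = 7.7·2·3.3·2.4 ≈ 121.968
Area = √121.968 ≈ 11.0439

Area = 11.04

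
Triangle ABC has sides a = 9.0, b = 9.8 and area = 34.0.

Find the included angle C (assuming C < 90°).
Area = ½·a·b·sin(C)  ⇒  sin(C) = 2·Area/(a·b) = 2·34.0/(9.0·9.8) = 68/88.2 ≈ 0.770975
C = arcsin(0.770975) ≈ 50.4415° (taking the acute solution since C < 90°)

C = 50.44°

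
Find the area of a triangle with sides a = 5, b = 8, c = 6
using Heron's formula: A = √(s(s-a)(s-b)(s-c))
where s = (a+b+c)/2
s = (5 + 8 + 6)/2 = 19/2 = 9.5
s − a = 4.5, s − b = 1.5, s − c = 3.5
s(s−a)(s−b)(s−c) = 9.5·4.5·1.5·3.5 = 224.4375
Area = √224.4375 ≈ 14.9812

s = 9.5, Area = 14.98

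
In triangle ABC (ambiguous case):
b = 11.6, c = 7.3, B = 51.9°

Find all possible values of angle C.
b/sin(B) = c/sin(C)  ⇒  sin(C) = c·sin(B)/b = 7.3·sin(51.9°)/11.6
sin(51.9°) ≈ 0.786935
sin(C) ≈ 7.3·0.786935/11.6 ≈ 5.74463/11.6 ≈ 0.495226
Candidate 1: C₁ = arcsin(0.495226) ≈ 29.6847°  →  A = 180° − 51.9° − 29.6847° ≈ 98.4153° > 0, valid
Candidate 2: C₂ = 180° − C₁ ≈ 150.315°  →  A = 180° − 51.9° − 150.315° ≈ -22.2153° ≤ 0, not a valid triangle

C = 29.68° (one solution)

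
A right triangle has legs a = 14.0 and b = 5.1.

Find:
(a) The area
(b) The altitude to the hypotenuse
(a) The legs are perpendicular, so Area = ½·a·b = ½·14.0·5.1 = ½·71.4 = 35.7
(b) Hypotenuse c = √(a² + b²) = √(196 + 26.01) = √222.01 ≈ 14.9
    Area = ½·c·h_c  ⇒  h_c = 2·Area/c = 71.4/14.9 ≈ 4.79195

Area = 35.7, h_c = 4.792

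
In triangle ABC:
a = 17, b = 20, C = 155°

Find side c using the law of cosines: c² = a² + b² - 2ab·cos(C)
c² = 17² + 20² − 2·17·20·cos(155°)
cos(155°) ≈ -0.906308
c² ≈ 289 + 400 − 680·(-0.906308) ≈ 689 + 616.289 ≈ 1305.29
c ≈ √1305.29 ≈ 36.1288

c = 36.13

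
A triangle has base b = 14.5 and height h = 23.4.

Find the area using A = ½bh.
A = ½·b·h = ½·14.5·23.4 = ½·339.3 = 169.65

Area = 169.65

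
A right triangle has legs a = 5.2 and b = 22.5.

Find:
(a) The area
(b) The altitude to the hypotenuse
(a) The legs are perpendicular, so Area = ½·a·b = ½·5.2·22.5 = ½·117 = 58.5
(b) Hypotenuse c = √(a² + b²) = √(27.04 + 506.25) = √533.29 ≈ 23.0931
    Area = ½·c·h_c  ⇒  h_c = 2·Area/c = 117/23.0931 ≈ 5.06645

Area = 58.5, h_c = 5.066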